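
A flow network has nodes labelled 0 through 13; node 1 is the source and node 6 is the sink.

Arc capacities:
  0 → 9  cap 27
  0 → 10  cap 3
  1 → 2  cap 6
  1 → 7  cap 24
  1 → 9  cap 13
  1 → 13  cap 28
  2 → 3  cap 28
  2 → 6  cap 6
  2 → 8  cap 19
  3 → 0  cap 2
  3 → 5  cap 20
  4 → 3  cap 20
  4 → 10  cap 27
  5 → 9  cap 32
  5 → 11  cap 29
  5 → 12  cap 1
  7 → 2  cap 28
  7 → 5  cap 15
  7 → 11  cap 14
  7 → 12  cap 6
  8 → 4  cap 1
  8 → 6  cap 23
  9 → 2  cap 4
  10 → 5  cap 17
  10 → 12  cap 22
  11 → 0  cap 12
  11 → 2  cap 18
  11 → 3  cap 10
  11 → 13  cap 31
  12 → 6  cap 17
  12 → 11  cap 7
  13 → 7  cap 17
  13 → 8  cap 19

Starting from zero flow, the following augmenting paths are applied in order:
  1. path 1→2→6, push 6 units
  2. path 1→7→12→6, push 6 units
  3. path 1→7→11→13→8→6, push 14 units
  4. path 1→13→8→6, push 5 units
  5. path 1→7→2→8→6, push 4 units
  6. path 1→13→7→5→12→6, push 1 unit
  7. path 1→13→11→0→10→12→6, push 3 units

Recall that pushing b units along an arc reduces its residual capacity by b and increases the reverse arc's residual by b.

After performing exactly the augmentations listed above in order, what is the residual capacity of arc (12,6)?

after path 1 (1→2→6, push 6): res(12,6)=17
after path 2 (1→7→12→6, push 6): res(12,6)=11
after path 3 (1→7→11→13→8→6, push 14): res(12,6)=11
after path 4 (1→13→8→6, push 5): res(12,6)=11
after path 5 (1→7→2→8→6, push 4): res(12,6)=11
after path 6 (1→13→7→5→12→6, push 1): res(12,6)=10
after path 7 (1→13→11→0→10→12→6, push 3): res(12,6)=7

Residual capacity of (12,6): 7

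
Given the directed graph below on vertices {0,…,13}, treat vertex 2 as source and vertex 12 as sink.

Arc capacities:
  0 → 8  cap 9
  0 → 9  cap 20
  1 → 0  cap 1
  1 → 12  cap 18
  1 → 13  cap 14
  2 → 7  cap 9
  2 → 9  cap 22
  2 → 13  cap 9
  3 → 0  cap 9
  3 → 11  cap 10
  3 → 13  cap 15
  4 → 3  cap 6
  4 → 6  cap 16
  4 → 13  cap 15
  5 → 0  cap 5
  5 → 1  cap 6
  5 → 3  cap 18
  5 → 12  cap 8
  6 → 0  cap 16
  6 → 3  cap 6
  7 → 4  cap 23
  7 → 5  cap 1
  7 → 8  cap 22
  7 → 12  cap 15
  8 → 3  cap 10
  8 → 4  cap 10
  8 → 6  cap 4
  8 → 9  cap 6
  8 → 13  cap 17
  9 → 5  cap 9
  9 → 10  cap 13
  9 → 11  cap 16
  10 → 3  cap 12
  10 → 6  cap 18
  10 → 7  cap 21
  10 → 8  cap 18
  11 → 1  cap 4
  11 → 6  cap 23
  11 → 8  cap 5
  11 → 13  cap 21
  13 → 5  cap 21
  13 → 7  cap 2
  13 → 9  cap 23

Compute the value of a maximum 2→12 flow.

Maximum flow value: 33

augment #1: 2→7→12 bottleneck 9, total now 9
augment #2: 2→9→5→12 bottleneck 8, total now 17
augment #3: 2→13→7→12 bottleneck 2, total now 19
augment #4: 2→9→5→1→12 bottleneck 1, total now 20
augment #5: 2→9→10→7→12 bottleneck 4, total now 24
augment #6: 2→9→11→1→12 bottleneck 4, total now 28
augment #7: 2→13→5→1→12 bottleneck 5, total now 33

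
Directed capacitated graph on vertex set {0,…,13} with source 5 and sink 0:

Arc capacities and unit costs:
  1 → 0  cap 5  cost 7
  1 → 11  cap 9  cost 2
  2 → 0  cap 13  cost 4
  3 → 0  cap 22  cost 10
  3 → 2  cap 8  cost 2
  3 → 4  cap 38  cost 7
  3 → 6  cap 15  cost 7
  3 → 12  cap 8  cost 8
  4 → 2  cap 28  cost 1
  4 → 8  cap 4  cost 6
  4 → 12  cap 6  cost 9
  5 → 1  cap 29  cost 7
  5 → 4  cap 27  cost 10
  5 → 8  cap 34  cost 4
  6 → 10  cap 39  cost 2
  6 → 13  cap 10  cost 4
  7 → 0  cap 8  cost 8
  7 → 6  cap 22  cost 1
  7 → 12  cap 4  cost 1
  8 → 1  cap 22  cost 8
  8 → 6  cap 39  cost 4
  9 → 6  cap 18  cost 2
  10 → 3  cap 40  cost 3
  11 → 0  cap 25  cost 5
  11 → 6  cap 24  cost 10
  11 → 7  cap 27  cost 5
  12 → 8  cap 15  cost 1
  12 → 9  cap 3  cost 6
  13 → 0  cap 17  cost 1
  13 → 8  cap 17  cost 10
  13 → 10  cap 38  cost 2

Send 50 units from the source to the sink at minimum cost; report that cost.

shortest-cost path #1: 5→8→6→13→0 push 10 @ unit cost 13 (adds 130)
shortest-cost path #2: 5→1→0 push 5 @ unit cost 14 (adds 70)
shortest-cost path #3: 5→1→11→0 push 9 @ unit cost 14 (adds 126)
shortest-cost path #4: 5→4→2→0 push 13 @ unit cost 15 (adds 195)
shortest-cost path #5: 5→8→6→10→3→0 push 13 @ unit cost 23 (adds 299)
total cost = 820

Minimum cost for 50 units: 820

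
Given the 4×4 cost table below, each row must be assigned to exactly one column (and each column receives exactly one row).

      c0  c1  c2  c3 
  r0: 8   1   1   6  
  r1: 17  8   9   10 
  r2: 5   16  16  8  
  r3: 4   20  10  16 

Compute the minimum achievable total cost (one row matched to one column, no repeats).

Minimum assignment cost: 21

optimal assignment: row0→col2 (cost 1), row1→col1 (cost 8), row2→col3 (cost 8), row3→col0 (cost 4)
total = 1 + 8 + 8 + 4 = 21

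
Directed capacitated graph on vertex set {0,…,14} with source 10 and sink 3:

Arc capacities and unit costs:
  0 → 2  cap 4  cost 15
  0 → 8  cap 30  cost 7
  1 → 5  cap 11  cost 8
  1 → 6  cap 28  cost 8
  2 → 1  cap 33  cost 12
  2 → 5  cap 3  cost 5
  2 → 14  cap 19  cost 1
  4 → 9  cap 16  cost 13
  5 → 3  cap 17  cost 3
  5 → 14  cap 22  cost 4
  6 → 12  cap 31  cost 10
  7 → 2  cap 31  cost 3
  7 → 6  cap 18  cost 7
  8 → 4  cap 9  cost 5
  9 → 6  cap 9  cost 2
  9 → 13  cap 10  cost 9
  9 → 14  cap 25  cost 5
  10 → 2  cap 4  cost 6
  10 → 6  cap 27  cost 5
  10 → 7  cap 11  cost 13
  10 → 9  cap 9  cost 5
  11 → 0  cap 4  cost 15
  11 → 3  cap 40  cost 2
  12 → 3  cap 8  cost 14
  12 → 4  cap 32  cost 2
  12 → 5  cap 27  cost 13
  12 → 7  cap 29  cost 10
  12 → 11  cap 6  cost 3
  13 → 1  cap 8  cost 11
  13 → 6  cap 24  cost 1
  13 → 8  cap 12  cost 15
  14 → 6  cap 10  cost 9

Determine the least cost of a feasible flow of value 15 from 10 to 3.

Minimum cost for 15 units: 336

shortest-cost path #1: 10→2→5→3 push 3 @ unit cost 14 (adds 42)
shortest-cost path #2: 10→6→12→11→3 push 6 @ unit cost 20 (adds 120)
shortest-cost path #3: 10→6→12→3 push 6 @ unit cost 29 (adds 174)
total cost = 336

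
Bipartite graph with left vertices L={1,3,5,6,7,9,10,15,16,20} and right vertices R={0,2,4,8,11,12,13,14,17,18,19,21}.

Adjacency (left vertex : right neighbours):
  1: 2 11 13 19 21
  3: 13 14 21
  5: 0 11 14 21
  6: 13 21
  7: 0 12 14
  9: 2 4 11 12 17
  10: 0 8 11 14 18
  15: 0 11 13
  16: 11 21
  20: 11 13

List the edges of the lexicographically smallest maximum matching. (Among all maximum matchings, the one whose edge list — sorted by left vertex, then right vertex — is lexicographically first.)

Lex-smallest maximum matching: {(1,2), (3,13), (5,14), (6,21), (7,12), (9,4), (10,8), (15,0), (16,11)}

|M| = 9 (so the lex-smallest maximum matching has 9 edges)
process left vertices in ascending order; for each, take the smallest-labelled available neighbour that still permits 9 edges overall, or leave it unmatched if none does
lex-smallest matching: {1-2, 3-13, 5-14, 6-21, 7-12, 9-4, 10-8, 15-0, 16-11}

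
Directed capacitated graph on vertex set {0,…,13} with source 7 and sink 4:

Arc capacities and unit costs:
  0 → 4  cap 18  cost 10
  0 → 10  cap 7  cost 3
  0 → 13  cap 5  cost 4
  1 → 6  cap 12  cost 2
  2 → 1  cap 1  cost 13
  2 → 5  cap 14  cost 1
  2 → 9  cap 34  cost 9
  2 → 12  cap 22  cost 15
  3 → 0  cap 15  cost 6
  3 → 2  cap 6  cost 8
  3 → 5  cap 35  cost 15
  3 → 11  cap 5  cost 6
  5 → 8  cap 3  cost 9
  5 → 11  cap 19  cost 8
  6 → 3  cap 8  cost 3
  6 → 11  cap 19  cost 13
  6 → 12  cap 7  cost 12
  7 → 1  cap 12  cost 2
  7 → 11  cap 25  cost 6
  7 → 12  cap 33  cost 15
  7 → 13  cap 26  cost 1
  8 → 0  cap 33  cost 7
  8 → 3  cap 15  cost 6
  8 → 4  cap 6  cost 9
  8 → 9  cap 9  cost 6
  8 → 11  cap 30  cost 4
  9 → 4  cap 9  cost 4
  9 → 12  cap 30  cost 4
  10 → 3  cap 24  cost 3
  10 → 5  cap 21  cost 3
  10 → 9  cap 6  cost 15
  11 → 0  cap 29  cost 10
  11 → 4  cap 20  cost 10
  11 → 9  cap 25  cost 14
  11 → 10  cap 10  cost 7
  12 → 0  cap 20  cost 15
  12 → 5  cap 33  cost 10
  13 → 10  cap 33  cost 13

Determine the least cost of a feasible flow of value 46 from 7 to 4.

Minimum cost for 46 units: 1057

shortest-cost path #1: 7→11→4 push 20 @ unit cost 16 (adds 320)
shortest-cost path #2: 7→1→6→3→0→4 push 8 @ unit cost 23 (adds 184)
shortest-cost path #3: 7→11→9→4 push 5 @ unit cost 24 (adds 120)
shortest-cost path #4: 7→13→10→9→4 push 4 @ unit cost 33 (adds 132)
shortest-cost path #5: 7→13→10→3→0→4 push 7 @ unit cost 33 (adds 231)
shortest-cost path #6: 7→13→10→5→8→4 push 2 @ unit cost 35 (adds 70)
total cost = 1057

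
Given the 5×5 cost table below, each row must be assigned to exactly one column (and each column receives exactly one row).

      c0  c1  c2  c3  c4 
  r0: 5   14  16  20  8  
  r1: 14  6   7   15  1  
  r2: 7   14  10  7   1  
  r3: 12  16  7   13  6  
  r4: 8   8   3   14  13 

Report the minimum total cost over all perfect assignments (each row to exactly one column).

Minimum assignment cost: 27

optimal assignment: row0→col0 (cost 5), row1→col1 (cost 6), row2→col3 (cost 7), row3→col4 (cost 6), row4→col2 (cost 3)
total = 5 + 6 + 7 + 6 + 3 = 27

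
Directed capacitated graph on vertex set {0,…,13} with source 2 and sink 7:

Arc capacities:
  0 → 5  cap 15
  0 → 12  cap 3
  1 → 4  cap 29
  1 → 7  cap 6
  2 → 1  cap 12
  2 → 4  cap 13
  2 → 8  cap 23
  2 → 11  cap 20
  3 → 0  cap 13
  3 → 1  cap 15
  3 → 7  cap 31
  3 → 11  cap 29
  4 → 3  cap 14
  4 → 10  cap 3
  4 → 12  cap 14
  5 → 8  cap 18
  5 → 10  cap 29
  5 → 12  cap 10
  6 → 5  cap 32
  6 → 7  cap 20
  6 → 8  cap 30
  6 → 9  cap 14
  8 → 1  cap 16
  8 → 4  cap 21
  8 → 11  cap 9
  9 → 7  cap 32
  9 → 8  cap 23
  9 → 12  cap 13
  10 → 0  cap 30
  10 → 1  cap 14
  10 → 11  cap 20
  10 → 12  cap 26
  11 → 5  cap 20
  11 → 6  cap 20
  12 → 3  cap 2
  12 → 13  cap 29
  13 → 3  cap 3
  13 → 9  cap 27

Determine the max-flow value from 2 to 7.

Maximum flow value: 66

augment #1: 2→1→7 bottleneck 6, total now 6
augment #2: 2→4→3→7 bottleneck 13, total now 19
augment #3: 2→11→6→7 bottleneck 20, total now 39
augment #4: 2→1→4→3→7 bottleneck 1, total now 40
augment #5: 2→1→4→12→3→7 bottleneck 2, total now 42
augment #6: 2→1→4→12→13→3→7 bottleneck 3, total now 45
augment #7: 2→8→4→12→13→9→7 bottleneck 9, total now 54
augment #8: 2→8→4→10→12→13→9→7 bottleneck 3, total now 57
augment #9: 2→8→11→5→12→13→9→7 bottleneck 9, total now 66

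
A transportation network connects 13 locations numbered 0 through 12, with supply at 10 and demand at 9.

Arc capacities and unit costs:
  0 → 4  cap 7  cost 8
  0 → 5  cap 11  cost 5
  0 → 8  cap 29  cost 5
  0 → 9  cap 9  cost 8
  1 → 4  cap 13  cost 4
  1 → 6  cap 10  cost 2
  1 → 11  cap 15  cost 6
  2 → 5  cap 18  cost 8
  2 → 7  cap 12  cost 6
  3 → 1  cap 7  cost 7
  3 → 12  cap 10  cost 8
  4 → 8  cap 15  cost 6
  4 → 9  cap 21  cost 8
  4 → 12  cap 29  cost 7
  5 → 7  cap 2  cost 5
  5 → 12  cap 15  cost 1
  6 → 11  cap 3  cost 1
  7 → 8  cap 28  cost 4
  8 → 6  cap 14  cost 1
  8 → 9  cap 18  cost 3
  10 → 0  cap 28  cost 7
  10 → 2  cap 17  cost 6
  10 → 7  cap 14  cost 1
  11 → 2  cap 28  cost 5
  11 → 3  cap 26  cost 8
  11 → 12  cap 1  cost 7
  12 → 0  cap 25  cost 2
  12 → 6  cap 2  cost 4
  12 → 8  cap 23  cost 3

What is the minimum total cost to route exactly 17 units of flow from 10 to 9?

Minimum cost for 17 units: 157

shortest-cost path #1: 10→7→8→9 push 14 @ unit cost 8 (adds 112)
shortest-cost path #2: 10→0→9 push 3 @ unit cost 15 (adds 45)
total cost = 157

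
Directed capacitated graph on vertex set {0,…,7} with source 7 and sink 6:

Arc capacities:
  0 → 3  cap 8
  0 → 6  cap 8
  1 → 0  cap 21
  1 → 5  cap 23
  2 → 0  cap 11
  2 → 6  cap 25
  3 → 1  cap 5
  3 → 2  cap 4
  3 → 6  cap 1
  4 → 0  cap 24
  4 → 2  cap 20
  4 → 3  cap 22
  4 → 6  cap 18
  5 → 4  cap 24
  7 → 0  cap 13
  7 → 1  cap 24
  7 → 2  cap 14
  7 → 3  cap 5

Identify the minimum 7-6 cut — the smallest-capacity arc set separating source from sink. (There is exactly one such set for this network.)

Min-cut arcs: {(0,6), (1,5), (3,2), (3,6), (7,2)} (total capacity 50)

augment #1: 7→0→6 push 8
augment #2: 7→2→6 push 14
augment #3: 7→3→6 push 1
augment #4: 7→3→2→6 push 4
augment #5: 7→1→5→4→6 push 18
augment #6: 7→1→5→4→2→6 push 5
max flow = 50; residual-reachable set from 7 gives S-side
cut edges (S→T): {(0,6), (1,5), (3,2), (3,6), (7,2)} total cap 50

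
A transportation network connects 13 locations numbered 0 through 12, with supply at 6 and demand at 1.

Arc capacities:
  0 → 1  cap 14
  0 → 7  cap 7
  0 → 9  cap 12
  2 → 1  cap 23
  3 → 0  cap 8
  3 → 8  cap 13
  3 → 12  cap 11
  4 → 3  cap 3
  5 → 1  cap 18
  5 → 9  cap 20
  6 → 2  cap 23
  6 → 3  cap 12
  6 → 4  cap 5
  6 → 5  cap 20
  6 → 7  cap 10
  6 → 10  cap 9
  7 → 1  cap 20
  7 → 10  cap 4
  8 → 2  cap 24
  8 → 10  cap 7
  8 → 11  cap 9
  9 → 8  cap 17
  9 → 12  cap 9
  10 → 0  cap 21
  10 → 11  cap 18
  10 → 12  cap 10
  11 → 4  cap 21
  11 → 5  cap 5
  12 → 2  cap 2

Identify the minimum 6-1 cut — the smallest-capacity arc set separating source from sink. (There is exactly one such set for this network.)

Min-cut arcs: {(0,1), (0,7), (2,1), (5,1), (6,7)} (total capacity 72)

augment #1: 6→2→1 push 23
augment #2: 6→5→1 push 18
augment #3: 6→7→1 push 10
augment #4: 6→3→0→1 push 8
augment #5: 6→10→0→1 push 6
augment #6: 6→10→0→7→1 push 3
augment #7: 6→3→8→10→0→7→1 push 4
max flow = 72; residual-reachable set from 6 gives S-side
cut edges (S→T): {(0,1), (0,7), (2,1), (5,1), (6,7)} total cap 72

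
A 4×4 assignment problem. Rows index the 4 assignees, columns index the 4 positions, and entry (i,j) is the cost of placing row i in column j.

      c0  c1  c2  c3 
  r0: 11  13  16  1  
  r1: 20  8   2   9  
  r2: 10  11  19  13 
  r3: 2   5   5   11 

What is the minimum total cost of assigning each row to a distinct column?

Minimum assignment cost: 16

optimal assignment: row0→col3 (cost 1), row1→col2 (cost 2), row2→col1 (cost 11), row3→col0 (cost 2)
total = 1 + 2 + 11 + 2 = 16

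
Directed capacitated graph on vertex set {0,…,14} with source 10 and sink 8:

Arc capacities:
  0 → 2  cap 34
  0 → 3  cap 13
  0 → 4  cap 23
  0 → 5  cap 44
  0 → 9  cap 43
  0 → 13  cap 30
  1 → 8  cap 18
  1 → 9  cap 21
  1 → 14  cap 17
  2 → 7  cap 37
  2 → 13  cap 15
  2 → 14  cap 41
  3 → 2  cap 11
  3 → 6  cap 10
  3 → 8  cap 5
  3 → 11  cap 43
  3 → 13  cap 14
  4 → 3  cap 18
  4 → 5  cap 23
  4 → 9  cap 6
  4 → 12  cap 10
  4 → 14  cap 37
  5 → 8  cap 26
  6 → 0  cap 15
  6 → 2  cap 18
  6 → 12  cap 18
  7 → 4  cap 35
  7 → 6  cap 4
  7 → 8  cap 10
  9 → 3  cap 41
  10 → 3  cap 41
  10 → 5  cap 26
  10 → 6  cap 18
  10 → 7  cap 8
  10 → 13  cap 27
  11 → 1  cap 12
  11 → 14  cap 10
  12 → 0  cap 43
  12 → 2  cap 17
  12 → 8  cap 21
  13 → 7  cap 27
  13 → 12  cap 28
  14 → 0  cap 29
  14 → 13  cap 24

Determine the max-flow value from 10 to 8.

augment #1: 10→3→8 bottleneck 5, total now 5
augment #2: 10→5→8 bottleneck 26, total now 31
augment #3: 10→7→8 bottleneck 8, total now 39
augment #4: 10→6→12→8 bottleneck 18, total now 57
augment #5: 10→13→7→8 bottleneck 2, total now 59
augment #6: 10→13→12→8 bottleneck 3, total now 62
augment #7: 10→3→11→1→8 bottleneck 12, total now 74

Maximum flow value: 74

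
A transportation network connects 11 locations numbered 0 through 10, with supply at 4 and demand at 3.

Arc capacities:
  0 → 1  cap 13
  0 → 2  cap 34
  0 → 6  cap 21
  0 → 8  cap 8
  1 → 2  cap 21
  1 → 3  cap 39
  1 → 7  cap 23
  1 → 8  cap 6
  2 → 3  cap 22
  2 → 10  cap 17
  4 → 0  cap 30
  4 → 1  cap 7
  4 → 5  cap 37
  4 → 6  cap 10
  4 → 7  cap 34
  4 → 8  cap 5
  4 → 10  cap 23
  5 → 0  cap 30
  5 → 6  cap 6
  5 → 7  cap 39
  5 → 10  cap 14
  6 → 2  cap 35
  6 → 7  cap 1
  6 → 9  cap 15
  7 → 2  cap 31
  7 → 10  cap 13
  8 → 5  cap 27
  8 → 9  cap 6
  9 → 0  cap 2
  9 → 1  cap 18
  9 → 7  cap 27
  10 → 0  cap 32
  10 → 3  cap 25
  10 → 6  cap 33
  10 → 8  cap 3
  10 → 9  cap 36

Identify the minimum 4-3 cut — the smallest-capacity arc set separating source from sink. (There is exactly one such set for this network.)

augment #1: 4→1→3 push 7
augment #2: 4→10→3 push 23
augment #3: 4→0→1→3 push 13
augment #4: 4→0→2→3 push 17
augment #5: 4→5→10→3 push 2
augment #6: 4→6→2→3 push 5
augment #7: 4→6→9→1→3 push 5
augment #8: 4→8→9→1→3 push 5
augment #9: 4→5→6→9→1→3 push 6
augment #10: 4→5→10→9→1→3 push 2
max flow = 85; residual-reachable set from 4 gives S-side
cut edges (S→T): {(0,1), (2,3), (4,1), (9,1), (10,3)} total cap 85

Min-cut arcs: {(0,1), (2,3), (4,1), (9,1), (10,3)} (total capacity 85)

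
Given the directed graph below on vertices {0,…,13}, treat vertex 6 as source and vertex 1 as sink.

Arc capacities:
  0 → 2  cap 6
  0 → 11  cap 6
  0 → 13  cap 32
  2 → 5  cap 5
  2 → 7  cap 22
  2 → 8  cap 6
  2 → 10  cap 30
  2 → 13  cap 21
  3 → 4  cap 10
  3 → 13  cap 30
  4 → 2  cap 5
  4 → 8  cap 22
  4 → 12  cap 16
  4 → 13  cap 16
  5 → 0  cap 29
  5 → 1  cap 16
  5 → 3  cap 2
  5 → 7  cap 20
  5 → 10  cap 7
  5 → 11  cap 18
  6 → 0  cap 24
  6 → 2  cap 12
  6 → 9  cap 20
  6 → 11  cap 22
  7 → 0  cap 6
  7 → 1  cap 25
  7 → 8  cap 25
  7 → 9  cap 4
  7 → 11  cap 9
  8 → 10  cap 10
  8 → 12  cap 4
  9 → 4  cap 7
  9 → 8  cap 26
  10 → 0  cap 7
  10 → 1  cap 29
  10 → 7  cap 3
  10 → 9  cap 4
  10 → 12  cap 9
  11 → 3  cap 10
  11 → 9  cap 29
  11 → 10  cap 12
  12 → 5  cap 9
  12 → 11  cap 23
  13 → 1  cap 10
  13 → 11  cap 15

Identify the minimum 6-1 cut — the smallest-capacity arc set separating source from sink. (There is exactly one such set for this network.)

augment #1: 6→0→13→1 push 10
augment #2: 6→2→5→1 push 5
augment #3: 6→2→7→1 push 7
augment #4: 6→11→10→1 push 12
augment #5: 6→0→2→7→1 push 6
augment #6: 6→9→8→10→1 push 10
augment #7: 6→9→4→2→7→1 push 5
augment #8: 6→9→4→12→5→1 push 2
augment #9: 6→9→8→12→5→1 push 3
augment #10: 6→11→3→4→12→5→1 push 4
max flow = 64; residual-reachable set from 6 gives S-side
cut edges (S→T): {(0,2), (4,2), (6,2), (8,10), (11,10), (12,5), (13,1)} total cap 64

Min-cut arcs: {(0,2), (4,2), (6,2), (8,10), (11,10), (12,5), (13,1)} (total capacity 64)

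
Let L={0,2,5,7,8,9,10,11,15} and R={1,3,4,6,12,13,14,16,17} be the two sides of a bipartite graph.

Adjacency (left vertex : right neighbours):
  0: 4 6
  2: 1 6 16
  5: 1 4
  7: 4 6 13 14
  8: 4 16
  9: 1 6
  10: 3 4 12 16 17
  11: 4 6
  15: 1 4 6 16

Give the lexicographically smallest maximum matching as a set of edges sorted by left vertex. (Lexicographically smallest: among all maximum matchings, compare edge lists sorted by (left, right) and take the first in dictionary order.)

|M| = 6 (so the lex-smallest maximum matching has 6 edges)
process left vertices in ascending order; for each, take the smallest-labelled available neighbour that still permits 6 edges overall, or leave it unmatched if none does
lex-smallest matching: {0-4, 2-1, 7-13, 8-16, 9-6, 10-3}

Lex-smallest maximum matching: {(0,4), (2,1), (7,13), (8,16), (9,6), (10,3)}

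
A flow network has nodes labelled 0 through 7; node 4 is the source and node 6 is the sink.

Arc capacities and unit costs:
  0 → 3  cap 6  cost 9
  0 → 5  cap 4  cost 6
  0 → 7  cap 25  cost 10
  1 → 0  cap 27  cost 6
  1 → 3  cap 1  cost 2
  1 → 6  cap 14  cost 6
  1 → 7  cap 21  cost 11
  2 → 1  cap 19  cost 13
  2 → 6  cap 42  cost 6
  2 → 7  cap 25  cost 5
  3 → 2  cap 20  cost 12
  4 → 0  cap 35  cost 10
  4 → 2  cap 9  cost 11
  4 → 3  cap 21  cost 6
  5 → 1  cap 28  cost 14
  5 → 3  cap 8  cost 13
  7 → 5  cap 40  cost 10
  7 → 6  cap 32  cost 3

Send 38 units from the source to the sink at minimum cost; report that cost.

shortest-cost path #1: 4→2→6 push 9 @ unit cost 17 (adds 153)
shortest-cost path #2: 4→0→7→6 push 25 @ unit cost 23 (adds 575)
shortest-cost path #3: 4→3→2→6 push 4 @ unit cost 24 (adds 96)
total cost = 824

Minimum cost for 38 units: 824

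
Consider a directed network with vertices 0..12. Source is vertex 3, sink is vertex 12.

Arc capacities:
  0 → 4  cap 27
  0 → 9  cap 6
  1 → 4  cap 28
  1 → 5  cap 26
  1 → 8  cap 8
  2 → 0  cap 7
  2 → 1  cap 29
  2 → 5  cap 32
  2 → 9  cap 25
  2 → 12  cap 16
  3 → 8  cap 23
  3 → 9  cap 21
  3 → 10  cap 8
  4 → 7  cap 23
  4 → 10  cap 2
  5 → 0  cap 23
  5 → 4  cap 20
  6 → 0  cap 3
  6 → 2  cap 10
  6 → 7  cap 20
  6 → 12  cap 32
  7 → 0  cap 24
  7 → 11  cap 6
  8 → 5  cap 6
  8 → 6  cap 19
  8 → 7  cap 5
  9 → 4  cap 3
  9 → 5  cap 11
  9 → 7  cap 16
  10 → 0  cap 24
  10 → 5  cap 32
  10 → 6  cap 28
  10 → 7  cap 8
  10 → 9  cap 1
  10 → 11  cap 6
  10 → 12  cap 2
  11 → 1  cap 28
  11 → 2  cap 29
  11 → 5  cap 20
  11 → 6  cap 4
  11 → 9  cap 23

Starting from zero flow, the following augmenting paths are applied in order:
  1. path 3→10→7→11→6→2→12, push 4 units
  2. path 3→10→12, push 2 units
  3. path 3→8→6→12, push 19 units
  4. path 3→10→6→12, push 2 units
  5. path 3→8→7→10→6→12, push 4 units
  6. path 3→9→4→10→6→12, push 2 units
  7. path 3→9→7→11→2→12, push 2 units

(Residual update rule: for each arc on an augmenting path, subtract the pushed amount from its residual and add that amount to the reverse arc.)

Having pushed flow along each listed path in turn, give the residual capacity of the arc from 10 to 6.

Residual capacity of (10,6): 20

after path 1 (3→10→7→11→6→2→12, push 4): res(10,6)=28
after path 2 (3→10→12, push 2): res(10,6)=28
after path 3 (3→8→6→12, push 19): res(10,6)=28
after path 4 (3→10→6→12, push 2): res(10,6)=26
after path 5 (3→8→7→10→6→12, push 4): res(10,6)=22
after path 6 (3→9→4→10→6→12, push 2): res(10,6)=20
after path 7 (3→9→7→11→2→12, push 2): res(10,6)=20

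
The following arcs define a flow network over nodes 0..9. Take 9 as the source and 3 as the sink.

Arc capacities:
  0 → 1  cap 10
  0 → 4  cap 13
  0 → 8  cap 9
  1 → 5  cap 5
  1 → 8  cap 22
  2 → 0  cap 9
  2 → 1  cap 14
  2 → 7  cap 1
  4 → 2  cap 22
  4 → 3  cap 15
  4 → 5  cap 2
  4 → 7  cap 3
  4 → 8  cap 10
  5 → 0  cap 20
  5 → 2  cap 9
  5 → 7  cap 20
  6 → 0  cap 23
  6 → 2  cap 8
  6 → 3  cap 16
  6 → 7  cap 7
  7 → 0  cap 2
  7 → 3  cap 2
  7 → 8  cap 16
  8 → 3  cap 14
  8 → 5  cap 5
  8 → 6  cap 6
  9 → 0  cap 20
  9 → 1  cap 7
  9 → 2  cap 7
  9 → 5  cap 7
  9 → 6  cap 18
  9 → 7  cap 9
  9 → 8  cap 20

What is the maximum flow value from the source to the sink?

Maximum flow value: 45

augment #1: 9→6→3 bottleneck 16, total now 16
augment #2: 9→7→3 bottleneck 2, total now 18
augment #3: 9→8→3 bottleneck 14, total now 32
augment #4: 9→0→4→3 bottleneck 13, total now 45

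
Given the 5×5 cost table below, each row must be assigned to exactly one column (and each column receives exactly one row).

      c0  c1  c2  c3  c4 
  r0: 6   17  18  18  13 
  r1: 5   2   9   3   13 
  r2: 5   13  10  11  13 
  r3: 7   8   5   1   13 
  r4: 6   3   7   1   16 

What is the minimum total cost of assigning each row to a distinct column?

optimal assignment: row0→col4 (cost 13), row1→col1 (cost 2), row2→col0 (cost 5), row3→col2 (cost 5), row4→col3 (cost 1)
total = 13 + 2 + 5 + 5 + 1 = 26

Minimum assignment cost: 26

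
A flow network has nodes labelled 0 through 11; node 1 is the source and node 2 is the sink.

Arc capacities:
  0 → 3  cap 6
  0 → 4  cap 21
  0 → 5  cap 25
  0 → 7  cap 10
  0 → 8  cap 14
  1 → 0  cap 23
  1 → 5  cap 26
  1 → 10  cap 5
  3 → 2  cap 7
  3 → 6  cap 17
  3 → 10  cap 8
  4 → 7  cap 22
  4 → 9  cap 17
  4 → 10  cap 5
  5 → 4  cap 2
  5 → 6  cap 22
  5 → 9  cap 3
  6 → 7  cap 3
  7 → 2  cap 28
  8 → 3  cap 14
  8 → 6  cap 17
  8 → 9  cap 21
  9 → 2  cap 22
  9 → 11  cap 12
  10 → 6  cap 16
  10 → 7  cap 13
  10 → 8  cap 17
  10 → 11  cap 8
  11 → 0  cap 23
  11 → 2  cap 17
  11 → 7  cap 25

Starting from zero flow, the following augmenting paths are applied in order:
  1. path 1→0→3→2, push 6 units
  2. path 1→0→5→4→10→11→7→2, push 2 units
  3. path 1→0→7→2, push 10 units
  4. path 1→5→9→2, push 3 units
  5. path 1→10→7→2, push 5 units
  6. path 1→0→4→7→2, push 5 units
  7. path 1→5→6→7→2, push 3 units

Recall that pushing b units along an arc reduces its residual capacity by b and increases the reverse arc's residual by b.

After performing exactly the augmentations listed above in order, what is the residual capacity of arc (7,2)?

Residual capacity of (7,2): 3

after path 1 (1→0→3→2, push 6): res(7,2)=28
after path 2 (1→0→5→4→10→11→7→2, push 2): res(7,2)=26
after path 3 (1→0→7→2, push 10): res(7,2)=16
after path 4 (1→5→9→2, push 3): res(7,2)=16
after path 5 (1→10→7→2, push 5): res(7,2)=11
after path 6 (1→0→4→7→2, push 5): res(7,2)=6
after path 7 (1→5→6→7→2, push 3): res(7,2)=3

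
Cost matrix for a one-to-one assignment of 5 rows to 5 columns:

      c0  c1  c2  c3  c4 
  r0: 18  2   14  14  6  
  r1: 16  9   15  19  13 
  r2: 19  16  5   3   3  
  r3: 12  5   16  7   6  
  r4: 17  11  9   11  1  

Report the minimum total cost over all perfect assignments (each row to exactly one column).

optimal assignment: row0→col1 (cost 2), row1→col0 (cost 16), row2→col2 (cost 5), row3→col3 (cost 7), row4→col4 (cost 1)
total = 2 + 16 + 5 + 7 + 1 = 31

Minimum assignment cost: 31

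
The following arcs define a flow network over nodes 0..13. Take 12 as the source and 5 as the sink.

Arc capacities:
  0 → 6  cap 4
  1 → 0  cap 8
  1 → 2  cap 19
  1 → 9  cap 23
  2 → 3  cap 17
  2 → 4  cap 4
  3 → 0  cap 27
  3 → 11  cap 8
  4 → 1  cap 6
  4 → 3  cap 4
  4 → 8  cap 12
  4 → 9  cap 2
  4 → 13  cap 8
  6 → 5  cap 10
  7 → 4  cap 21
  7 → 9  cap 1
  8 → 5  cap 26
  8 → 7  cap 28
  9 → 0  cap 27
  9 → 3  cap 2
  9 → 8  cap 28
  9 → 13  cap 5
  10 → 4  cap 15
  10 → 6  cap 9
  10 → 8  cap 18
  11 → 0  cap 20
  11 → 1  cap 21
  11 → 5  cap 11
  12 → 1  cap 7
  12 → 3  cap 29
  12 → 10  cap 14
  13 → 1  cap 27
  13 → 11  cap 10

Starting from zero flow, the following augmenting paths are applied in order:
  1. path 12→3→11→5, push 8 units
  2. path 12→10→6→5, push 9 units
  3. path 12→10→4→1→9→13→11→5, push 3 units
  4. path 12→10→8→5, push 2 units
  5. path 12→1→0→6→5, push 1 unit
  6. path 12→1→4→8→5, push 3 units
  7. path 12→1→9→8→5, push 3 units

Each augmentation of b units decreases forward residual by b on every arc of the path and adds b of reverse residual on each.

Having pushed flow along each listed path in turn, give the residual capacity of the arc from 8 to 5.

Residual capacity of (8,5): 18

after path 1 (12→3→11→5, push 8): res(8,5)=26
after path 2 (12→10→6→5, push 9): res(8,5)=26
after path 3 (12→10→4→1→9→13→11→5, push 3): res(8,5)=26
after path 4 (12→10→8→5, push 2): res(8,5)=24
after path 5 (12→1→0→6→5, push 1): res(8,5)=24
after path 6 (12→1→4→8→5, push 3): res(8,5)=21
after path 7 (12→1→9→8→5, push 3): res(8,5)=18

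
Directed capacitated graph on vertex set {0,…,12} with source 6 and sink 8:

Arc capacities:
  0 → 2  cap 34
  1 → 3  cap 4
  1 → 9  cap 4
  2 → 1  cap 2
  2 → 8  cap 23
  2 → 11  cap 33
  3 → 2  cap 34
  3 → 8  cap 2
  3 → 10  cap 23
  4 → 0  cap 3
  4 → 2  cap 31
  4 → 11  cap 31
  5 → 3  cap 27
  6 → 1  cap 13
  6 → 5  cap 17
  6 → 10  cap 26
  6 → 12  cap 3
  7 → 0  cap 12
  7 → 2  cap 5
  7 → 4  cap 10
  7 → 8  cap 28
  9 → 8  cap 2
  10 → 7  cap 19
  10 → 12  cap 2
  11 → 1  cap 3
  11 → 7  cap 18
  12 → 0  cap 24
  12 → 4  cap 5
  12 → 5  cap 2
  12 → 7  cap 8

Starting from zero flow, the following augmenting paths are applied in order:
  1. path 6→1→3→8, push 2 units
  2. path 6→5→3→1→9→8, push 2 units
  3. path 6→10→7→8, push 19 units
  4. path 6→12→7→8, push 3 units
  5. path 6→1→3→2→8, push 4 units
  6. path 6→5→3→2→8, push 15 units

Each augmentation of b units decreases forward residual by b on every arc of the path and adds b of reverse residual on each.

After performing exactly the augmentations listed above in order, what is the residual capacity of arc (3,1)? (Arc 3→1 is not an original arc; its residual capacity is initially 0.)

Residual capacity of (3,1): 4

after path 1 (6→1→3→8, push 2): res(3,1)=2
after path 2 (6→5→3→1→9→8, push 2): res(3,1)=0
after path 3 (6→10→7→8, push 19): res(3,1)=0
after path 4 (6→12→7→8, push 3): res(3,1)=0
after path 5 (6→1→3→2→8, push 4): res(3,1)=4
after path 6 (6→5→3→2→8, push 15): res(3,1)=4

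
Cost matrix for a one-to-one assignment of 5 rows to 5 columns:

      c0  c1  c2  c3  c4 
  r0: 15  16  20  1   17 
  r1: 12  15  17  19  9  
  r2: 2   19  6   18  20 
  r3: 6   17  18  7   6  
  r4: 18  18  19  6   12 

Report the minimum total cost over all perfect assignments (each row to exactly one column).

one of 2 optimal assignments: row0→col3 (cost 1), row1→col1 (cost 15), row2→col2 (cost 6), row3→col0 (cost 6), row4→col4 (cost 12)
total = 1 + 15 + 6 + 6 + 12 = 40

Minimum assignment cost: 40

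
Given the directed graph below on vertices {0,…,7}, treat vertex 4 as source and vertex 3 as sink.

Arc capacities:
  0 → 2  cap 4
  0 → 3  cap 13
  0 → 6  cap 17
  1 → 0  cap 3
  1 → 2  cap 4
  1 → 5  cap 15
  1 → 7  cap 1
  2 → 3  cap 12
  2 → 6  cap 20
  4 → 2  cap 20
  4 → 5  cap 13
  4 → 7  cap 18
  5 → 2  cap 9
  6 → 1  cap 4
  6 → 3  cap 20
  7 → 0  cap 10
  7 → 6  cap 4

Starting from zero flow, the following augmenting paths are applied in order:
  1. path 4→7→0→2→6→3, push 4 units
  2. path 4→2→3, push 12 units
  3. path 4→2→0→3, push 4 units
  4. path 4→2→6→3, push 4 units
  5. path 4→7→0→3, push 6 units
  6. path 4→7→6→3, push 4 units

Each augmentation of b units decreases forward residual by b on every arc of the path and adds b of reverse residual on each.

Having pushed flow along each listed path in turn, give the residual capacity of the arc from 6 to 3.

after path 1 (4→7→0→2→6→3, push 4): res(6,3)=16
after path 2 (4→2→3, push 12): res(6,3)=16
after path 3 (4→2→0→3, push 4): res(6,3)=16
after path 4 (4→2→6→3, push 4): res(6,3)=12
after path 5 (4→7→0→3, push 6): res(6,3)=12
after path 6 (4→7→6→3, push 4): res(6,3)=8

Residual capacity of (6,3): 8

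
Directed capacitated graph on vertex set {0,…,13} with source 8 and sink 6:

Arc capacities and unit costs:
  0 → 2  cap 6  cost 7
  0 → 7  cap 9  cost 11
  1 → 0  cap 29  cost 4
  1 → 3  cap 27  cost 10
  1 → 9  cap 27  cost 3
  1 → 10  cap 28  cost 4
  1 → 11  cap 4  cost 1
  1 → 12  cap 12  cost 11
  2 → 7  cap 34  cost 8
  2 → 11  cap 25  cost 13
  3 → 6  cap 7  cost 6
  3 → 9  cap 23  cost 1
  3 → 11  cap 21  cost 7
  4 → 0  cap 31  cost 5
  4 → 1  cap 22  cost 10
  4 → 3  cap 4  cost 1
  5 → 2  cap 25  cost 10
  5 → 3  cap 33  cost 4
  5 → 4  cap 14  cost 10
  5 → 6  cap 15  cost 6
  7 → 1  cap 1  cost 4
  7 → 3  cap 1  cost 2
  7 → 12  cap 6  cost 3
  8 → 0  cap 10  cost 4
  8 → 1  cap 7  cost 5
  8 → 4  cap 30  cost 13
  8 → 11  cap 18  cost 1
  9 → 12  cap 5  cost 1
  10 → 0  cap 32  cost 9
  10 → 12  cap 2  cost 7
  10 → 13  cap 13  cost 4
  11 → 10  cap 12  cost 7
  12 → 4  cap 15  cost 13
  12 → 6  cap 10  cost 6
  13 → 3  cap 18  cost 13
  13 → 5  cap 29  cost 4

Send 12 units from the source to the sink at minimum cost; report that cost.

Minimum cost for 12 units: 218

shortest-cost path #1: 8→1→9→12→6 push 5 @ unit cost 15 (adds 75)
shortest-cost path #2: 8→4→3→6 push 4 @ unit cost 20 (adds 80)
shortest-cost path #3: 8→1→3→6 push 2 @ unit cost 21 (adds 42)
shortest-cost path #4: 8→11→10→12→6 push 1 @ unit cost 21 (adds 21)
total cost = 218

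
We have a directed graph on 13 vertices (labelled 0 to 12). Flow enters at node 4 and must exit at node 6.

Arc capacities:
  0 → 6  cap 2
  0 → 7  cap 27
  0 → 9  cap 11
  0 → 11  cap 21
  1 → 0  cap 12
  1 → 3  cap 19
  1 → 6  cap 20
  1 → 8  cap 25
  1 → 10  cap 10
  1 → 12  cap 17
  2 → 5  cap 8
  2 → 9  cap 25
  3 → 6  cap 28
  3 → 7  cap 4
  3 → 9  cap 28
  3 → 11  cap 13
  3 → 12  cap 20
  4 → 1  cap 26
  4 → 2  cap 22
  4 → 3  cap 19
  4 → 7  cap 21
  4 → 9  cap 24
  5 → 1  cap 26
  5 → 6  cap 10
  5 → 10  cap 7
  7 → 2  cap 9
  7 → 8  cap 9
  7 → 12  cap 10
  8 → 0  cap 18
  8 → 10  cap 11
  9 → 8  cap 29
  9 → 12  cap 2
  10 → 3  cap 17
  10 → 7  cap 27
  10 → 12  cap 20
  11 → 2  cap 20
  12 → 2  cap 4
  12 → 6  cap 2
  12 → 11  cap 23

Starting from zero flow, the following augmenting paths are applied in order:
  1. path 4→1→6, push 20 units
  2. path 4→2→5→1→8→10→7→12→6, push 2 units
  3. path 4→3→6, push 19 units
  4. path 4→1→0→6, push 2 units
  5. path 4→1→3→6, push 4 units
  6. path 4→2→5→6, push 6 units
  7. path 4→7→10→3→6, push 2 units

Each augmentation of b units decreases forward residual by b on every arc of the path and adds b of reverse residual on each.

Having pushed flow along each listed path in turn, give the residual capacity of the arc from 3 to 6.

Residual capacity of (3,6): 3

after path 1 (4→1→6, push 20): res(3,6)=28
after path 2 (4→2→5→1→8→10→7→12→6, push 2): res(3,6)=28
after path 3 (4→3→6, push 19): res(3,6)=9
after path 4 (4→1→0→6, push 2): res(3,6)=9
after path 5 (4→1→3→6, push 4): res(3,6)=5
after path 6 (4→2→5→6, push 6): res(3,6)=5
after path 7 (4→7→10→3→6, push 2): res(3,6)=3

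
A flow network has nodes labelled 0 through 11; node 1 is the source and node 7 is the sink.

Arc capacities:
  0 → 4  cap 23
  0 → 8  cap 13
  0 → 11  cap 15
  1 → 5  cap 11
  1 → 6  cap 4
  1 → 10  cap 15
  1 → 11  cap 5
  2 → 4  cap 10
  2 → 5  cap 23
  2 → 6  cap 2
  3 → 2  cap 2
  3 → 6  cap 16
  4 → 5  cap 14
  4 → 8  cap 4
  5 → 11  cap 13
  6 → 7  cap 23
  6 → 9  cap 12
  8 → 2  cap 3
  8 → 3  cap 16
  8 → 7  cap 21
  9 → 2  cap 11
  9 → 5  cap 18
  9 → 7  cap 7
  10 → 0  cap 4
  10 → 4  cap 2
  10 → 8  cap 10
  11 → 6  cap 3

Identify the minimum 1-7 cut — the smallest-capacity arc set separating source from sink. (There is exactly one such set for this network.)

Min-cut arcs: {(1,6), (1,10), (11,6)} (total capacity 22)

augment #1: 1→6→7 push 4
augment #2: 1→10→8→7 push 10
augment #3: 1→11→6→7 push 3
augment #4: 1→10→0→8→7 push 4
augment #5: 1→10→4→8→7 push 1
max flow = 22; residual-reachable set from 1 gives S-side
cut edges (S→T): {(1,6), (1,10), (11,6)} total cap 22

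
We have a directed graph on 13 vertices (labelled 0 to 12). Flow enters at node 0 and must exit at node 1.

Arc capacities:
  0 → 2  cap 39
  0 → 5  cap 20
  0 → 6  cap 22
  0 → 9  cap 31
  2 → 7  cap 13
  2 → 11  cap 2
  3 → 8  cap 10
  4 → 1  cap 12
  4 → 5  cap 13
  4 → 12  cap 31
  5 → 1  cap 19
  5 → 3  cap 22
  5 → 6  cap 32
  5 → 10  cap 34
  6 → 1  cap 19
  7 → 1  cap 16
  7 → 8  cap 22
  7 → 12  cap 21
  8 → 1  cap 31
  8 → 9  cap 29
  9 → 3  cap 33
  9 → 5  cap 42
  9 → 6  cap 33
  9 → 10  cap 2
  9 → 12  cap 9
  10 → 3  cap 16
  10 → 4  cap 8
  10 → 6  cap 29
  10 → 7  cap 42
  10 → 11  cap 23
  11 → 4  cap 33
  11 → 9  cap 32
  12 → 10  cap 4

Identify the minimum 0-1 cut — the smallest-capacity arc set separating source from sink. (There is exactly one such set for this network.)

Min-cut arcs: {(0,5), (0,9), (2,7), (2,11), (6,1)} (total capacity 85)

augment #1: 0→5→1 push 19
augment #2: 0→6→1 push 19
augment #3: 0→2→7→1 push 13
augment #4: 0→2→11→4→1 push 2
augment #5: 0→5→3→8→1 push 1
augment #6: 0→9→3→8→1 push 9
augment #7: 0→9→10→4→1 push 2
augment #8: 0→9→5→10→4→1 push 6
augment #9: 0→9→5→10→7→1 push 3
augment #10: 0→9→5→10→7→8→1 push 11
max flow = 85; residual-reachable set from 0 gives S-side
cut edges (S→T): {(0,5), (0,9), (2,7), (2,11), (6,1)} total cap 85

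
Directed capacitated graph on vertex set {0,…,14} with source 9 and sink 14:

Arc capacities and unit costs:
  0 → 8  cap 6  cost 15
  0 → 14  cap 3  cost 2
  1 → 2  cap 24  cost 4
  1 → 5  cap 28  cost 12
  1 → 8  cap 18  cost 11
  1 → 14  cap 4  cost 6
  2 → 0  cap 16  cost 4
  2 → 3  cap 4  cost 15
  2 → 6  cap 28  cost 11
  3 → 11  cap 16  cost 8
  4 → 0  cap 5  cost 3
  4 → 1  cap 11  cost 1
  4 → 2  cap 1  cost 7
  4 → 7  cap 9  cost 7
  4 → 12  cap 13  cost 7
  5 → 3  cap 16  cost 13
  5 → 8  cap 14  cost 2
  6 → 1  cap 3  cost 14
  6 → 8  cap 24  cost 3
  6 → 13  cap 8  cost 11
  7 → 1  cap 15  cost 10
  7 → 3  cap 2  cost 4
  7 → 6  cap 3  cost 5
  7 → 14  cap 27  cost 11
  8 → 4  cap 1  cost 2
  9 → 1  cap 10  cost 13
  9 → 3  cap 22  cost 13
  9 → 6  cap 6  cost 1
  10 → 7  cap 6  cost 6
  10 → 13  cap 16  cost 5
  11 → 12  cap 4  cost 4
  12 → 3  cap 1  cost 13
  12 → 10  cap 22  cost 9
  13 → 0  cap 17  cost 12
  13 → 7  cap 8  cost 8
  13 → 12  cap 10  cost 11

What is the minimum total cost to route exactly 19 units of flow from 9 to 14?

Minimum cost for 19 units: 637

shortest-cost path #1: 9→6→8→4→0→14 push 1 @ unit cost 11 (adds 11)
shortest-cost path #2: 9→1→14 push 4 @ unit cost 19 (adds 76)
shortest-cost path #3: 9→1→2→0→14 push 2 @ unit cost 23 (adds 46)
shortest-cost path #4: 9→6→13→7→14 push 5 @ unit cost 31 (adds 155)
shortest-cost path #5: 9→1→2→0→4→7→14 push 1 @ unit cost 36 (adds 36)
shortest-cost path #6: 9→3→11→12→10→7→14 push 4 @ unit cost 51 (adds 204)
shortest-cost path #7: 9→1→8→6→13→7→14 push 1 @ unit cost 51 (adds 51)
shortest-cost path #8: 9→1→2→6→13→7→14 push 1 @ unit cost 58 (adds 58)
total cost = 637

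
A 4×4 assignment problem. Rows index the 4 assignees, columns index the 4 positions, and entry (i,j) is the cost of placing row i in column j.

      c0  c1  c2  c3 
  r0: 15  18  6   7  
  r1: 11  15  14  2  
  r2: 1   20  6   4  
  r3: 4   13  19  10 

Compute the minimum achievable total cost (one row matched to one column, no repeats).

optimal assignment: row0→col2 (cost 6), row1→col3 (cost 2), row2→col0 (cost 1), row3→col1 (cost 13)
total = 6 + 2 + 1 + 13 = 22

Minimum assignment cost: 22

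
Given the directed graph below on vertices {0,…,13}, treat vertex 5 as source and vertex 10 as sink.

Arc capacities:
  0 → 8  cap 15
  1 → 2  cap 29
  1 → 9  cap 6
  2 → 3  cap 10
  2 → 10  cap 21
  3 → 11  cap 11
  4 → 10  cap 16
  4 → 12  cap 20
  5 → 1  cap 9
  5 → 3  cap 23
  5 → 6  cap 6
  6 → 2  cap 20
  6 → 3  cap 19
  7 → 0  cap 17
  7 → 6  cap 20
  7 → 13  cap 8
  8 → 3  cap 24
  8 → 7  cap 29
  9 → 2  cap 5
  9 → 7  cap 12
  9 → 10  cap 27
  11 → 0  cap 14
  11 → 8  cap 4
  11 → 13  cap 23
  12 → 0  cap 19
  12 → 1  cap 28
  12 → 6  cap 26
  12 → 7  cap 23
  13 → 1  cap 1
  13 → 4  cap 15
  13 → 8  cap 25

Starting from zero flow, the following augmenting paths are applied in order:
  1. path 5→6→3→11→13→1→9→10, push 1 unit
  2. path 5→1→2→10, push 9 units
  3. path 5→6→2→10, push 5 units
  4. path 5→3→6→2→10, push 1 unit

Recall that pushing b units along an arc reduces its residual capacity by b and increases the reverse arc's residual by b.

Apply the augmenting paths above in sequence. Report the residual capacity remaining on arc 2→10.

Residual capacity of (2,10): 6

after path 1 (5→6→3→11→13→1→9→10, push 1): res(2,10)=21
after path 2 (5→1→2→10, push 9): res(2,10)=12
after path 3 (5→6→2→10, push 5): res(2,10)=7
after path 4 (5→3→6→2→10, push 1): res(2,10)=6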